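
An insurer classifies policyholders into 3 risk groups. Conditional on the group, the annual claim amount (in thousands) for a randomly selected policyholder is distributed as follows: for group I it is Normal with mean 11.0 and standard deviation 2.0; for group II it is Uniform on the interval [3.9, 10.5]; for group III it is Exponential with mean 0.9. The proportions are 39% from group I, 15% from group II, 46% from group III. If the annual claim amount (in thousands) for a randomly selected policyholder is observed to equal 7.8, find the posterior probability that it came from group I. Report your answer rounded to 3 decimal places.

Likelihoods f(7.8 | ·): I: 0.0554604; II: 0.151515; III: 0.000191369.
Posterior ∝ prior × likelihood. Numerator for I: 0.39·0.0554604 = 0.0216296.
Normalizing constant: 0.39·0.0554604 + 0.15·0.151515 + 0.46·0.000191369 = 0.0444449.
P(I | observation) = 0.0216296 / 0.0444449 = 0.486661.

0.487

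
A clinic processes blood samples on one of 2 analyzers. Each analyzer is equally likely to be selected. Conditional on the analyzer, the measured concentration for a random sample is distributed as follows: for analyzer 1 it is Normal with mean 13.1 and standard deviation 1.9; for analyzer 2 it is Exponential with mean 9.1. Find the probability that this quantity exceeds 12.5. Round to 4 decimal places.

Conditional on each analyzer, P(X > 12.5): 1: 0.623919; 2: 0.253187.
By total probability, P(X > 12.5) = 0.5·0.623919 + 0.5·0.253187 = 0.438553.

0.4386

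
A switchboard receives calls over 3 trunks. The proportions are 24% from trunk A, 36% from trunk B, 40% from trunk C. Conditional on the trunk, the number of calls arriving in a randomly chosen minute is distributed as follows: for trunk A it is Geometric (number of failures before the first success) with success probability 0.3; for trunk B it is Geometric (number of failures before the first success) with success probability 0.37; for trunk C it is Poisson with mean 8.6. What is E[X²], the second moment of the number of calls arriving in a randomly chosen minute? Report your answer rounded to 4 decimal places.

For each component E[X²] = Var + (mean)², giving A: 13.2222; B: 7.5011; C: 82.56.
Overall E[X²] = 0.24·13.2222 + 0.36·7.5011 + 0.4·82.56 = 38.8977.

38.8977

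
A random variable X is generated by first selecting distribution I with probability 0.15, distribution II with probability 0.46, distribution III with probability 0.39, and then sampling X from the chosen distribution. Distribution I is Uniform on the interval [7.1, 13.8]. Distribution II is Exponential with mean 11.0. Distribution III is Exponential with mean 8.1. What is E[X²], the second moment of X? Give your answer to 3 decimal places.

For each component E[X²] = Var + (mean)², giving I: 112.943; II: 242; III: 131.22.
Overall E[X²] = 0.15·112.943 + 0.46·242 + 0.39·131.22 = 179.437.

179.437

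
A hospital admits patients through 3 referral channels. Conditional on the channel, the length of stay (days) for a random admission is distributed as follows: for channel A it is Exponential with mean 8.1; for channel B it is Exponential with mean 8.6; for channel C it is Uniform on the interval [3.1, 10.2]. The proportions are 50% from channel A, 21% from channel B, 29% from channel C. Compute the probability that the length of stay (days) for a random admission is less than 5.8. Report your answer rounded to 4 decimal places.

Conditional on each channel, P(X < 5.8): A: 0.511321; B: 0.490547; C: 0.380282.
By total probability, P(X < 5.8) = 0.5·0.511321 + 0.21·0.490547 + 0.29·0.380282 = 0.468957.

0.4690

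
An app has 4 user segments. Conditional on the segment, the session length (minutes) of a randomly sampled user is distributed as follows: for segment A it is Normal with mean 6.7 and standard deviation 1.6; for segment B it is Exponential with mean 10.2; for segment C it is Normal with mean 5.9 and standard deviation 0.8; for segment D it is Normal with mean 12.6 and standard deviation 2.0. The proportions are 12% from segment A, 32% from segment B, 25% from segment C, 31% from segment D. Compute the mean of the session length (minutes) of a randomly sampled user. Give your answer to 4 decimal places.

9.4490

Component means — A: 6.7; B: 10.2; C: 5.9; D: 12.6.
E[X] = 0.12·6.7 + 0.32·10.2 + 0.25·5.9 + 0.31·12.6 = 9.449.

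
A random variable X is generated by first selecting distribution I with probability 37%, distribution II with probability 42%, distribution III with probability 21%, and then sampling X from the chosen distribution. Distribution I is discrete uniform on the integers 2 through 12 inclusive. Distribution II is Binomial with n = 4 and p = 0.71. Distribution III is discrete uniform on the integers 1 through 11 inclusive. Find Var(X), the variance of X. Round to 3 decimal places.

Per component, I: μ=7, E[X²]=59; II: μ=2.84, E[X²]=8.8892; III: μ=6, E[X²]=46.
E[X] = 0.37·7 + 0.42·2.84 + 0.21·6 = 5.0428.
E[X²] = 0.37·59 + 0.42·8.8892 + 0.21·46 = 35.2235.
Var(X) = E[X²] − (E[X])² = 35.2235 − 25.4298 = 9.79363.

9.794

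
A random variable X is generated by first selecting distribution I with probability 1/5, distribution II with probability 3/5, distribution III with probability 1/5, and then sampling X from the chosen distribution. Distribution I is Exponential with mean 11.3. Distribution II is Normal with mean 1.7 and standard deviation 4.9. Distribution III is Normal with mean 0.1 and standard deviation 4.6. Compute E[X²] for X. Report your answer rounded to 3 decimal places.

For each component E[X²] = Var + (mean)², giving I: 255.38; II: 26.9; III: 21.17.
Overall E[X²] = 0.2·255.38 + 0.6·26.9 + 0.2·21.17 = 71.45.

71.450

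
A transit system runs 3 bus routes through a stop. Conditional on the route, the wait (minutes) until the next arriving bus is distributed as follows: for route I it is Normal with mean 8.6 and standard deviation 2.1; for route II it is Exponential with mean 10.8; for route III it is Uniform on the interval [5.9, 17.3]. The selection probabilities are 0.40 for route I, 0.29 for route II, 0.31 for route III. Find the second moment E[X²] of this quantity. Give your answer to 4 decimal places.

144.0701

For each component E[X²] = Var + (mean)², giving I: 78.37; II: 233.28; III: 145.39.
Overall E[X²] = 0.4·78.37 + 0.29·233.28 + 0.31·145.39 = 144.07.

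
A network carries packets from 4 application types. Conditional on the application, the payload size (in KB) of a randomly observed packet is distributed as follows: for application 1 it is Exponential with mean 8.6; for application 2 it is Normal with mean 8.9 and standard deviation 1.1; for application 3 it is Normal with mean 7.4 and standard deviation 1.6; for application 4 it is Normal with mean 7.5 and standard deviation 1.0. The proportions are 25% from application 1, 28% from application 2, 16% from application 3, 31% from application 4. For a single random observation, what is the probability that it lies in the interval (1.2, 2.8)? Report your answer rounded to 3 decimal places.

0.037

Conditional on each application, P(1.2 < X < 2.8): 1: 0.147655; 2: 1.46583e-08; 3: 0.00196683; 4: 1.30066e-06.
By total probability, P(1.2 < X < 2.8) = 0.25·0.147655 + 0.28·1.46583e-08 + 0.16·0.00196683 + 0.31·1.30066e-06 = 0.0372289.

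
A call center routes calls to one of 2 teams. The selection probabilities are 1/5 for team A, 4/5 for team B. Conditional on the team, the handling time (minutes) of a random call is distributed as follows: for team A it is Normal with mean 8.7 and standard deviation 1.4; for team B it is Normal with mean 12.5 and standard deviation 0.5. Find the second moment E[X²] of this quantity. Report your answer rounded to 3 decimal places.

140.730

For each component E[X²] = Var + (mean)², giving A: 77.65; B: 156.5.
Overall E[X²] = 0.2·77.65 + 0.8·156.5 = 140.73.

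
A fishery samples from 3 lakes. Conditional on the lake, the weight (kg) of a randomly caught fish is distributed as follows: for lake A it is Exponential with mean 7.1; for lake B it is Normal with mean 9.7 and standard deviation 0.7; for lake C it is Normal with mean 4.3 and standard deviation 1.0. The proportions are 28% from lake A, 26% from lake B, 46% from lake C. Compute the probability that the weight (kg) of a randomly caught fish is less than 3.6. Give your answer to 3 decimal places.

0.223

Conditional on each lake, P(X < 3.6): A: 0.397726; B: 0; C: 0.241964.
By total probability, P(X < 3.6) = 0.28·0.397726 + 0.26·0 + 0.46·0.241964 = 0.222666.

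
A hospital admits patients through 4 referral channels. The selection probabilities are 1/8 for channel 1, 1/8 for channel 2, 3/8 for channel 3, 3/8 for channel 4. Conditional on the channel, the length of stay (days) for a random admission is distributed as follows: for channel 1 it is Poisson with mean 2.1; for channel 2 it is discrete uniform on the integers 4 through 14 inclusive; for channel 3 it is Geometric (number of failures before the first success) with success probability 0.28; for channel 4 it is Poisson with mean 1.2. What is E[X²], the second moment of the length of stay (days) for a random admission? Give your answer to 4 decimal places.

For each component E[X²] = Var + (mean)², giving 1: 6.51; 2: 91; 3: 15.7959; 4: 2.64.
Overall E[X²] = 0.125·6.51 + 0.125·91 + 0.375·15.7959 + 0.375·2.64 = 19.1022.

19.1022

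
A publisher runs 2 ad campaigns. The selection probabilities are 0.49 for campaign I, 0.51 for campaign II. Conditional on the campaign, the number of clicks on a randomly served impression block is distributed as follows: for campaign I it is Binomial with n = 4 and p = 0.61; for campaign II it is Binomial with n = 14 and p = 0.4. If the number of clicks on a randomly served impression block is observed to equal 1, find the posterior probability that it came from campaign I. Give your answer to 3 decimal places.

0.950

Likelihoods P(X=1 | ·): I: 0.144738; II: 0.00731399.
Posterior ∝ prior × likelihood. Numerator for I: 0.49·0.144738 = 0.0709218.
Normalizing constant: 0.49·0.144738 + 0.51·0.00731399 = 0.0746519.
P(I | observation) = 0.0709218 / 0.0746519 = 0.950033.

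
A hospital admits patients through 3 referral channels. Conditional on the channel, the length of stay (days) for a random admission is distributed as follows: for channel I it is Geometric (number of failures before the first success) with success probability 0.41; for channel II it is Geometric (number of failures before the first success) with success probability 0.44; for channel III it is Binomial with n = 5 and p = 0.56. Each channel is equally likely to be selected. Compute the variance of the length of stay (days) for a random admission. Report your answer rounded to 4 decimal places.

3.0128

Per component, I: μ=1.43902, E[X²]=5.58061; II: μ=1.27273, E[X²]=4.5124; III: μ=2.8, E[X²]=9.072.
E[X] = 0.333333·1.43902 + 0.333333·1.27273 + 0.333333·2.8 = 1.83725.
E[X²] = 0.333333·5.58061 + 0.333333·4.5124 + 0.333333·9.072 = 6.38833.
Var(X) = E[X²] − (E[X])² = 6.38833 − 3.37549 = 3.01284.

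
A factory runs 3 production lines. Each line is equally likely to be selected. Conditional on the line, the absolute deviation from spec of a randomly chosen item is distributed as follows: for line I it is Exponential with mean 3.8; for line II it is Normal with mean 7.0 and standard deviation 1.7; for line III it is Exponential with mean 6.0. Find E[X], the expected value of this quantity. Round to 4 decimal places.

Component means — I: 3.8; II: 7; III: 6.
E[X] = 0.333333·3.8 + 0.333333·7 + 0.333333·6 = 5.6.

5.6000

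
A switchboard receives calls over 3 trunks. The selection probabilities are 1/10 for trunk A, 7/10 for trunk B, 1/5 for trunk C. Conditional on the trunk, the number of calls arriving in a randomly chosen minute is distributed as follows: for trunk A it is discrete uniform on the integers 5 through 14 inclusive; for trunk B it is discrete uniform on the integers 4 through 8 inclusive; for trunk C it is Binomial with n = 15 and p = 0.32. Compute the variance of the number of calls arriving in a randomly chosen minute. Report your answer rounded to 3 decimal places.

Per component, A: μ=9.5, E[X²]=98.5; B: μ=6, E[X²]=38; C: μ=4.8, E[X²]=26.304.
E[X] = 0.1·9.5 + 0.7·6 + 0.2·4.8 = 6.11.
E[X²] = 0.1·98.5 + 0.7·38 + 0.2·26.304 = 41.7108.
Var(X) = E[X²] − (E[X])² = 41.7108 − 37.3321 = 4.3787.

4.379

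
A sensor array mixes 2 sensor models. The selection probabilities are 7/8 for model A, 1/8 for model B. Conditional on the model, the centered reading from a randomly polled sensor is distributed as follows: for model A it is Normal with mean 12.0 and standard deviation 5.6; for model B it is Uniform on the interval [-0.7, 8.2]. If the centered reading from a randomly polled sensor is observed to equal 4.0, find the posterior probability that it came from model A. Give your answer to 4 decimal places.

Likelihoods f(4.0 | ·): A: 0.0256782; B: 0.11236.
Posterior ∝ prior × likelihood. Numerator for A: 0.875·0.0256782 = 0.0224684.
Normalizing constant: 0.875·0.0256782 + 0.125·0.11236 = 0.0365134.
P(A | observation) = 0.0224684 / 0.0365134 = 0.615348.

0.6153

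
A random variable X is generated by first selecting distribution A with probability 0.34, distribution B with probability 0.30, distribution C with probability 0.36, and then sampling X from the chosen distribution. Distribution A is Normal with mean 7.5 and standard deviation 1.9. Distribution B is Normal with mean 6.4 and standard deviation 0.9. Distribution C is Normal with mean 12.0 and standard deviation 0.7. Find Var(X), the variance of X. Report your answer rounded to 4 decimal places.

7.6357

Per component, A: μ=7.5, E[X²]=59.86; B: μ=6.4, E[X²]=41.77; C: μ=12, E[X²]=144.49.
E[X] = 0.34·7.5 + 0.3·6.4 + 0.36·12 = 8.79.
E[X²] = 0.34·59.86 + 0.3·41.77 + 0.36·144.49 = 84.8998.
Var(X) = E[X²] − (E[X])² = 84.8998 − 77.2641 = 7.6357.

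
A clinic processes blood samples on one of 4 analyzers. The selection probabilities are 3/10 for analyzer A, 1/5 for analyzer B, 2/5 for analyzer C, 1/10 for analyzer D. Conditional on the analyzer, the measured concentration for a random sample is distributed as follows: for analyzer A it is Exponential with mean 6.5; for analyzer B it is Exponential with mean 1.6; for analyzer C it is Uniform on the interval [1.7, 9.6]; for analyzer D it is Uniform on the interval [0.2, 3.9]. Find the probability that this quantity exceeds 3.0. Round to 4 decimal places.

0.5783

Conditional on each analyzer, P(X > 3.0): A: 0.630313; B: 0.153355; C: 0.835443; D: 0.243243.
By total probability, P(X > 3.0) = 0.3·0.630313 + 0.2·0.153355 + 0.4·0.835443 + 0.1·0.243243 = 0.578266.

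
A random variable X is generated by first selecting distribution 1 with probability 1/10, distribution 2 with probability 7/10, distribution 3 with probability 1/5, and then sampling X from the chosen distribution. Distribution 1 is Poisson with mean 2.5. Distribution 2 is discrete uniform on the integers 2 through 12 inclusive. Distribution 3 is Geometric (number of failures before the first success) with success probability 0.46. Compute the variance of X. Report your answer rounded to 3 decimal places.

Per component, 1: μ=2.5, E[X²]=8.75; 2: μ=7, E[X²]=59; 3: μ=1.17391, E[X²]=3.93006.
E[X] = 0.1·2.5 + 0.7·7 + 0.2·1.17391 = 5.38478.
E[X²] = 0.1·8.75 + 0.7·59 + 0.2·3.93006 = 42.961.
Var(X) = E[X²] − (E[X])² = 42.961 − 28.9959 = 13.9651.

13.965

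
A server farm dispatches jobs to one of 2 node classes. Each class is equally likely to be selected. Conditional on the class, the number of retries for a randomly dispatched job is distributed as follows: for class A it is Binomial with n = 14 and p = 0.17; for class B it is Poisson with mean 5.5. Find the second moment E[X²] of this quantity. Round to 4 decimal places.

For each component E[X²] = Var + (mean)², giving A: 7.6398; B: 35.75.
Overall E[X²] = 0.5·7.6398 + 0.5·35.75 = 21.6949.

21.6949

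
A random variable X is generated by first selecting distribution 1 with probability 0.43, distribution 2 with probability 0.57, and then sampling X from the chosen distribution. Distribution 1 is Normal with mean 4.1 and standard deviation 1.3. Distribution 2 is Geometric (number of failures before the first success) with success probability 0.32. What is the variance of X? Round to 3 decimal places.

Per component, 1: μ=4.1, E[X²]=18.5; 2: μ=2.125, E[X²]=11.1562.
E[X] = 0.43·4.1 + 0.57·2.125 = 2.97425.
E[X²] = 0.43·18.5 + 0.57·11.1562 = 14.3141.
Var(X) = E[X²] − (E[X])² = 14.3141 − 8.84616 = 5.4679.

5.468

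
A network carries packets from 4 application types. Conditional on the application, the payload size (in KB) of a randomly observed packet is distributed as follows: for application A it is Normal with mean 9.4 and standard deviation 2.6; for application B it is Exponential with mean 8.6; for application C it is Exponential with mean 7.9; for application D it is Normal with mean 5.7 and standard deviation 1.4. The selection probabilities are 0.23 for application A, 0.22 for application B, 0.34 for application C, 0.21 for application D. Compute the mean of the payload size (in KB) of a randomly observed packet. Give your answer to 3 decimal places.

Component means — A: 9.4; B: 8.6; C: 7.9; D: 5.7.
E[X] = 0.23·9.4 + 0.22·8.6 + 0.34·7.9 + 0.21·5.7 = 7.937.

7.937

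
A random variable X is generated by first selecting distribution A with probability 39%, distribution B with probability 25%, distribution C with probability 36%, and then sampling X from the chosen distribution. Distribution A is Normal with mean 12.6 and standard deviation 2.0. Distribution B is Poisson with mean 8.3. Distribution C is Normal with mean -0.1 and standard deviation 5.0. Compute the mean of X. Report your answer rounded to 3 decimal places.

Component means — A: 12.6; B: 8.3; C: -0.1.
E[X] = 0.39·12.6 + 0.25·8.3 + 0.36·-0.1 = 6.953.

6.953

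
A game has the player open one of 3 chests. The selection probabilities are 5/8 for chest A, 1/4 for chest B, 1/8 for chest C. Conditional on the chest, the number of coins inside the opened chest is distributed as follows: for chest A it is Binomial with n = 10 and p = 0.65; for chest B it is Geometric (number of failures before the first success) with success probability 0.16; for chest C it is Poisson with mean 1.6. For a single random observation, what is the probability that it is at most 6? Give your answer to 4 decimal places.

0.6049

Conditional on each chest, P(X ≤ 6): A: 0.486173; B: 0.70491; C: 0.998664.
By total probability, P(X ≤ 6) = 0.625·0.486173 + 0.25·0.70491 + 0.125·0.998664 = 0.604919.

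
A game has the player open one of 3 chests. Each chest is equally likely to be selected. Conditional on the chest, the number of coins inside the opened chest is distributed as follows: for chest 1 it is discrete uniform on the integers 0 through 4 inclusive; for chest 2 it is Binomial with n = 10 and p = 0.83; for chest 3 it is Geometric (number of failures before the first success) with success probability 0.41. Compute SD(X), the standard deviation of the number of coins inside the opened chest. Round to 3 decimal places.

3.462

Per component, 1: μ=2, E[X²]=6; 2: μ=8.3, E[X²]=70.301; 3: μ=1.43902, E[X²]=5.58061.
E[X] = 0.333333·2 + 0.333333·8.3 + 0.333333·1.43902 = 3.91301.
E[X²] = 0.333333·6 + 0.333333·70.301 + 0.333333·5.58061 = 27.2939.
Var(X) = E[X²] − (E[X])² = 27.2939 − 15.3116 = 11.9822.
SD(X) = √11.9822 = 3.46154.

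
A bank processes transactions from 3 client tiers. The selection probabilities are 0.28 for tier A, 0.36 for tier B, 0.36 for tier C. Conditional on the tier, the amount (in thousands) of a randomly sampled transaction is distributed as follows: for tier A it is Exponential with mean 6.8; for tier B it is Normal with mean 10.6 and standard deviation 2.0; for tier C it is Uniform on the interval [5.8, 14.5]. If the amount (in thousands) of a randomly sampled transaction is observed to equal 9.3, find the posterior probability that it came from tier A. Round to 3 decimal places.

Likelihoods f(9.3 | ·): A: 0.0374567; B: 0.161486; C: 0.114943.
Posterior ∝ prior × likelihood. Numerator for A: 0.28·0.0374567 = 0.0104879.
Normalizing constant: 0.28·0.0374567 + 0.36·0.161486 + 0.36·0.114943 = 0.110002.
P(A | observation) = 0.0104879 / 0.110002 = 0.0953424.

0.095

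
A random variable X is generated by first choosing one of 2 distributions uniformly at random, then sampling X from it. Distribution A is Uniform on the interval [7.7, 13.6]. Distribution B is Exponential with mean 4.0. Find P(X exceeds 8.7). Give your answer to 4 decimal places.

0.4721

Conditional on each component, P(X > 8.7): A: 0.830508; B: 0.113608.
By total probability, P(X > 8.7) = 0.5·0.830508 + 0.5·0.113608 = 0.472058.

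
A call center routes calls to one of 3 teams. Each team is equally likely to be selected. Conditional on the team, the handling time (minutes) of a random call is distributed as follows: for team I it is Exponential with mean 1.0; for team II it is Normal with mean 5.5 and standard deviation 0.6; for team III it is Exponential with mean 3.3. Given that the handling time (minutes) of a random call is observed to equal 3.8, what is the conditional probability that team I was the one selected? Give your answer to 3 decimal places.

0.172

Likelihoods f(3.8 | ·): I: 0.0223708; II: 0.0120102; III: 0.0958053.
Posterior ∝ prior × likelihood. Numerator for I: 0.333333·0.0223708 = 0.00745692.
Normalizing constant: 0.333333·0.0223708 + 0.333333·0.0120102 + 0.333333·0.0958053 = 0.0433954.
P(I | observation) = 0.00745692 / 0.0433954 = 0.171837.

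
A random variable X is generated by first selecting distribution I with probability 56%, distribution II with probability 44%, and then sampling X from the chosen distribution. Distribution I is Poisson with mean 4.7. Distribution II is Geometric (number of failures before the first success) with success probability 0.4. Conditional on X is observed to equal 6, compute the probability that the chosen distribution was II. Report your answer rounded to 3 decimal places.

0.097

Likelihoods P(X=6 | ·): I: 0.136167; II: 0.0186624.
Posterior ∝ prior × likelihood. Numerator for II: 0.44·0.0186624 = 0.00821146.
Normalizing constant: 0.56·0.136167 + 0.44·0.0186624 = 0.0844648.
P(II | observation) = 0.00821146 / 0.0844648 = 0.0972175.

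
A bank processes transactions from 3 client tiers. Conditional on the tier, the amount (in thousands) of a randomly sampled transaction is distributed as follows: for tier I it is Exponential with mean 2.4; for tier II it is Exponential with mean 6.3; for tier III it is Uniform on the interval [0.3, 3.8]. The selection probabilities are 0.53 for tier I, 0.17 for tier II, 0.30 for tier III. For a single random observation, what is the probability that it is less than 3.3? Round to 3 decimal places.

0.722

Conditional on each tier, P(X < 3.3): I: 0.74716; II: 0.40774; III: 0.857143.
By total probability, P(X < 3.3) = 0.53·0.74716 + 0.17·0.40774 + 0.3·0.857143 = 0.722454.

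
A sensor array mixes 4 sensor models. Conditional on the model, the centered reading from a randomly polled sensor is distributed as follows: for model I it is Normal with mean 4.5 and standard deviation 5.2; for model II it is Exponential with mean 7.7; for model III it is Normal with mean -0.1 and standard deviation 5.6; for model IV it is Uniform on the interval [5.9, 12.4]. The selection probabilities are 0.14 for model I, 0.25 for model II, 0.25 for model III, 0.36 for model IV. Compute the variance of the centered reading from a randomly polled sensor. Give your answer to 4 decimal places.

41.5967

Per component, I: μ=4.5, E[X²]=47.29; II: μ=7.7, E[X²]=118.58; III: μ=-0.1, E[X²]=31.37; IV: μ=9.15, E[X²]=87.2433.
E[X] = 0.14·4.5 + 0.25·7.7 + 0.25·-0.1 + 0.36·9.15 = 5.824.
E[X²] = 0.14·47.29 + 0.25·118.58 + 0.25·31.37 + 0.36·87.2433 = 75.5157.
Var(X) = E[X²] − (E[X])² = 75.5157 − 33.919 = 41.5967.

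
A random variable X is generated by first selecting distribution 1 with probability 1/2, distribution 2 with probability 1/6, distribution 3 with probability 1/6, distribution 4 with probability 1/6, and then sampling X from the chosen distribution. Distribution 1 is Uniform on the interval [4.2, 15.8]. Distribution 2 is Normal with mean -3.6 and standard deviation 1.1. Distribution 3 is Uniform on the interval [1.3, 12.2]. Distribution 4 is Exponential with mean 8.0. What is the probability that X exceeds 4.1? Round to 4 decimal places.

Conditional on each component, P(X > 4.1): 1: 1; 2: 1.27987e-12; 3: 0.743119; 4: 0.598996.
By total probability, P(X > 4.1) = 0.5·1 + 0.166667·1.27987e-12 + 0.166667·0.743119 + 0.166667·0.598996 = 0.723686.

0.7237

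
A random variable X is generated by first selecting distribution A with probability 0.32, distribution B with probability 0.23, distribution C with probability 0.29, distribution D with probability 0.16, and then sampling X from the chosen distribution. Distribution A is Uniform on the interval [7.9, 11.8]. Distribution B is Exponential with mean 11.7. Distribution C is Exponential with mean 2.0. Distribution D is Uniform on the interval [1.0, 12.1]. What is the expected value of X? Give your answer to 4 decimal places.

7.4710

Component means — A: 9.85; B: 11.7; C: 2; D: 6.55.
E[X] = 0.32·9.85 + 0.23·11.7 + 0.29·2 + 0.16·6.55 = 7.471.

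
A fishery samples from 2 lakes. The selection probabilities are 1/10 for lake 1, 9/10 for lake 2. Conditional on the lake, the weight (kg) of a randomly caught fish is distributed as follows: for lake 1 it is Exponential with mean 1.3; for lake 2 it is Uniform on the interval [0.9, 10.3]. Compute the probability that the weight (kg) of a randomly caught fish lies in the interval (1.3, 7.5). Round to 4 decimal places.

0.6301

Conditional on each lake, P(1.3 < X < 7.5): 1: 0.364757; 2: 0.659574.
By total probability, P(1.3 < X < 7.5) = 0.1·0.364757 + 0.9·0.659574 = 0.630093.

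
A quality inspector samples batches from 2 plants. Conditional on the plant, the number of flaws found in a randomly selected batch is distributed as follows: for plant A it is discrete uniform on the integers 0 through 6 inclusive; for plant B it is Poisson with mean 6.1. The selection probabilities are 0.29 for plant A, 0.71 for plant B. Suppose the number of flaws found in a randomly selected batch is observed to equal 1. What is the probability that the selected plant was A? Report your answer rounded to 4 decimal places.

Likelihoods P(X=1 | ·): A: 0.142857; B: 0.0136815.
Posterior ∝ prior × likelihood. Numerator for A: 0.29·0.142857 = 0.0414286.
Normalizing constant: 0.29·0.142857 + 0.71·0.0136815 = 0.0511424.
P(A | observation) = 0.0414286 / 0.0511424 = 0.810063.

0.8101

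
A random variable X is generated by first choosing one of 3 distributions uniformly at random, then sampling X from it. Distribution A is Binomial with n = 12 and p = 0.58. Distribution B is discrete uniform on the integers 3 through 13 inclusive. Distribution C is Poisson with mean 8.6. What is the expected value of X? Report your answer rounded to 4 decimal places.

Component means — A: 6.96; B: 8; C: 8.6.
E[X] = 0.333333·6.96 + 0.333333·8 + 0.333333·8.6 = 7.85333.

7.8533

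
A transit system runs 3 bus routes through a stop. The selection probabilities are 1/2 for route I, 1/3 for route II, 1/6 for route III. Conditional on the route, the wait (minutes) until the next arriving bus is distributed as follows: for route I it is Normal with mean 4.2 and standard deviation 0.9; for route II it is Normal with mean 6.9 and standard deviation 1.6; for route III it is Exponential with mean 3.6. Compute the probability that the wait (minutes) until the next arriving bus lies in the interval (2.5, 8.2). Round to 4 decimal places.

Conditional on each route, P(2.5 < X < 8.2): I: 0.970542; II: 0.788768; III: 0.39684.
By total probability, P(2.5 < X < 8.2) = 0.5·0.970542 + 0.333333·0.788768 + 0.166667·0.39684 = 0.814334.

0.8143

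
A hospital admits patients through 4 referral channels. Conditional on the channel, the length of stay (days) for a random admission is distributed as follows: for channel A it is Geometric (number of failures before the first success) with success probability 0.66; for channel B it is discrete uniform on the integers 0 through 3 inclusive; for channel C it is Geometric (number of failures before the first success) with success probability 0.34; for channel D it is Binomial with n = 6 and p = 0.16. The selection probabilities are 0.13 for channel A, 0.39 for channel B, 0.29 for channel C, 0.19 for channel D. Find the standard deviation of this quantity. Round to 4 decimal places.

Per component, A: μ=0.515152, E[X²]=1.04591; B: μ=1.5, E[X²]=3.5; C: μ=1.94118, E[X²]=9.47751; D: μ=0.96, E[X²]=1.728.
E[X] = 0.13·0.515152 + 0.39·1.5 + 0.29·1.94118 + 0.19·0.96 = 1.39731.
E[X²] = 0.13·1.04591 + 0.39·3.5 + 0.29·9.47751 + 0.19·1.728 = 4.57777.
Var(X) = E[X²] − (E[X])² = 4.57777 − 1.95248 = 2.62529.
SD(X) = √2.62529 = 1.62027.

1.6203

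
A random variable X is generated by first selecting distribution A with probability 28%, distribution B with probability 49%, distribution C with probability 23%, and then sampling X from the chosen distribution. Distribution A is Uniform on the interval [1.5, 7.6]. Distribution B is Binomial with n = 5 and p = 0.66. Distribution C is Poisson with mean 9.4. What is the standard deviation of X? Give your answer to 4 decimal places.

3.0827

Per component, A: μ=4.55, E[X²]=23.8033; B: μ=3.3, E[X²]=12.012; C: μ=9.4, E[X²]=97.76.
E[X] = 0.28·4.55 + 0.49·3.3 + 0.23·9.4 = 5.053.
E[X²] = 0.28·23.8033 + 0.49·12.012 + 0.23·97.76 = 35.0356.
Var(X) = E[X²] − (E[X])² = 35.0356 − 25.5328 = 9.5028.
SD(X) = √9.5028 = 3.08266.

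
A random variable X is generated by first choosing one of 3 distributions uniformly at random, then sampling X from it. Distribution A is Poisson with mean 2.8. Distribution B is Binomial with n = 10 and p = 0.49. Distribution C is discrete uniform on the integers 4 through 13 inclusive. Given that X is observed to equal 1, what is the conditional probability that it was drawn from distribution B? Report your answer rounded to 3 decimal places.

Likelihoods P(X=1 | ·): A: 0.170268; B: 0.0114374; C: 0.
Posterior ∝ prior × likelihood. Numerator for B: 0.333333·0.0114374 = 0.00381247.
Normalizing constant: 0.333333·0.170268 + 0.333333·0.0114374 + 0.333333·0 = 0.0605685.
P(B | observation) = 0.00381247 / 0.0605685 = 0.0629447.

0.063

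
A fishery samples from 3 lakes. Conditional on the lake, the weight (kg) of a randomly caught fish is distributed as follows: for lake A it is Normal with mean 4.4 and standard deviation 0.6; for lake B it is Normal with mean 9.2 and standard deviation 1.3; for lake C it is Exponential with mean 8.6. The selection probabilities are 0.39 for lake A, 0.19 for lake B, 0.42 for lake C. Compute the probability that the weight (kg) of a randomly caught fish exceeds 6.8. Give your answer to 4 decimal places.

Conditional on each lake, P(X > 6.8): A: 3.16712e-05; B: 0.967565; C: 0.453528.
By total probability, P(X > 6.8) = 0.39·3.16712e-05 + 0.19·0.967565 + 0.42·0.453528 = 0.374332.

0.3743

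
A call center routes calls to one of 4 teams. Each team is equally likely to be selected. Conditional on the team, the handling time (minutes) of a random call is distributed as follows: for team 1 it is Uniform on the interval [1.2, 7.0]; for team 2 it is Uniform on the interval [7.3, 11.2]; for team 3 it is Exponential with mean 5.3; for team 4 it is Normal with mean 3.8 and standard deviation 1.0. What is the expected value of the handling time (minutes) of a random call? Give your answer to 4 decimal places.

5.6125

Component means — 1: 4.1; 2: 9.25; 3: 5.3; 4: 3.8.
E[X] = 0.25·4.1 + 0.25·9.25 + 0.25·5.3 + 0.25·3.8 = 5.6125.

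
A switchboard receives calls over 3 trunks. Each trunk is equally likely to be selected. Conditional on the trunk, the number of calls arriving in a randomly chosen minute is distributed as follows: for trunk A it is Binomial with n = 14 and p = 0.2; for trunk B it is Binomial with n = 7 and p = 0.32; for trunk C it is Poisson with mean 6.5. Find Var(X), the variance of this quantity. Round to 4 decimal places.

6.9934

Per component, A: μ=2.8, E[X²]=10.08; B: μ=2.24, E[X²]=6.5408; C: μ=6.5, E[X²]=48.75.
E[X] = 0.333333·2.8 + 0.333333·2.24 + 0.333333·6.5 = 3.84667.
E[X²] = 0.333333·10.08 + 0.333333·6.5408 + 0.333333·48.75 = 21.7903.
Var(X) = E[X²] − (E[X])² = 21.7903 − 14.7968 = 6.99342.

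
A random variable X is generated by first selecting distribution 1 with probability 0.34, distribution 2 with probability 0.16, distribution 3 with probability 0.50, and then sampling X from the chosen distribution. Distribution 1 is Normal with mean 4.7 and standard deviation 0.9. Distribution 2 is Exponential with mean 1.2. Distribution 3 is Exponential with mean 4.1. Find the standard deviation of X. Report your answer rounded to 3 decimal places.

Per component, 1: μ=4.7, E[X²]=22.9; 2: μ=1.2, E[X²]=2.88; 3: μ=4.1, E[X²]=33.62.
E[X] = 0.34·4.7 + 0.16·1.2 + 0.5·4.1 = 3.84.
E[X²] = 0.34·22.9 + 0.16·2.88 + 0.5·33.62 = 25.0568.
Var(X) = E[X²] − (E[X])² = 25.0568 − 14.7456 = 10.3112.
SD(X) = √10.3112 = 3.21111.

3.211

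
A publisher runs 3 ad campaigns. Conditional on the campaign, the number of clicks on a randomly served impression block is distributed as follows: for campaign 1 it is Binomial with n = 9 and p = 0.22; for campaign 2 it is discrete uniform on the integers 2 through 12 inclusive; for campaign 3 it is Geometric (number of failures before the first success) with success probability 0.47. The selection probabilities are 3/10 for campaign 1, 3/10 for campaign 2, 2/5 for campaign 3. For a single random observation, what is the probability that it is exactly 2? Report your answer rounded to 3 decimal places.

Conditional on each campaign, P(X = 2): 1: 0.306062; 2: 0.0909091; 3: 0.132023.
By total probability, P(X = 2) = 0.3·0.306062 + 0.3·0.0909091 + 0.4·0.132023 = 0.171901.

0.172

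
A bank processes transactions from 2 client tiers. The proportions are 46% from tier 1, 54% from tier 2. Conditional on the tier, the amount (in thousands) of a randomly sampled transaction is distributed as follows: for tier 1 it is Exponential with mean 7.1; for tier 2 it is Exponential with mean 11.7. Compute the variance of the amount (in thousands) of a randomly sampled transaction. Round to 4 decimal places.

102.3653

Per component, 1: μ=7.1, E[X²]=100.82; 2: μ=11.7, E[X²]=273.78.
E[X] = 0.46·7.1 + 0.54·11.7 = 9.584.
E[X²] = 0.46·100.82 + 0.54·273.78 = 194.218.
Var(X) = E[X²] − (E[X])² = 194.218 − 91.8531 = 102.365.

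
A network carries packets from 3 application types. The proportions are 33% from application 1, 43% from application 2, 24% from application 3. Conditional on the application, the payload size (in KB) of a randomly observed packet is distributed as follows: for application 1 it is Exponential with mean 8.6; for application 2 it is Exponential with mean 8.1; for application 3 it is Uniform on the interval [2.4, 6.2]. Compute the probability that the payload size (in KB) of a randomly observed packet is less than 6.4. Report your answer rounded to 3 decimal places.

0.648

Conditional on each application, P(X < 6.4): 1: 0.524879; 2: 0.546211; 3: 1.
By total probability, P(X < 6.4) = 0.33·0.524879 + 0.43·0.546211 + 0.24·1 = 0.648081.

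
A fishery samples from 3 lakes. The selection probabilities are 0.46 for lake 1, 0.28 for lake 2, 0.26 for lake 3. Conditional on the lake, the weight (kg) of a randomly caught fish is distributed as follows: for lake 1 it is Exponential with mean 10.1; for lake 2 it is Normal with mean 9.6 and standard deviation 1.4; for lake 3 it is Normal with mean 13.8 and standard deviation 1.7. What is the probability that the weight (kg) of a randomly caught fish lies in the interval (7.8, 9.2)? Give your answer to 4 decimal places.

0.1091

Conditional on each lake, P(7.8 < X < 9.2): 1: 0.0597942; 2: 0.288277; 3: 0.00319792.
By total probability, P(7.8 < X < 9.2) = 0.46·0.0597942 + 0.28·0.288277 + 0.26·0.00319792 = 0.109054.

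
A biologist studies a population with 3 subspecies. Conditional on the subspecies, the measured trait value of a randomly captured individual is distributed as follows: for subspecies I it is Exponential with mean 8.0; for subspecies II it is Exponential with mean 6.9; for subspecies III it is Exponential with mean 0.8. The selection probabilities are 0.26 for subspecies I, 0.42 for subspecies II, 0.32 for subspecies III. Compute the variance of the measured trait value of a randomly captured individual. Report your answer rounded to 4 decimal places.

Per component, I: μ=8, E[X²]=128; II: μ=6.9, E[X²]=95.22; III: μ=0.8, E[X²]=1.28.
E[X] = 0.26·8 + 0.42·6.9 + 0.32·0.8 = 5.234.
E[X²] = 0.26·128 + 0.42·95.22 + 0.32·1.28 = 73.682.
Var(X) = E[X²] − (E[X])² = 73.682 − 27.3948 = 46.2872.

46.2872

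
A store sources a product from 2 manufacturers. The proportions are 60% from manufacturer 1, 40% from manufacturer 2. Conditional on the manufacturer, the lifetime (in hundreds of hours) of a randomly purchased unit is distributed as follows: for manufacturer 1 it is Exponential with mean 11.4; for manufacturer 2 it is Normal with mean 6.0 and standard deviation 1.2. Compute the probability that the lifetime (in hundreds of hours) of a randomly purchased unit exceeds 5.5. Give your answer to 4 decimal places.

Conditional on each manufacturer, P(X > 5.5): 1: 0.617265; 2: 0.661539.
By total probability, P(X > 5.5) = 0.6·0.617265 + 0.4·0.661539 = 0.634975.

0.6350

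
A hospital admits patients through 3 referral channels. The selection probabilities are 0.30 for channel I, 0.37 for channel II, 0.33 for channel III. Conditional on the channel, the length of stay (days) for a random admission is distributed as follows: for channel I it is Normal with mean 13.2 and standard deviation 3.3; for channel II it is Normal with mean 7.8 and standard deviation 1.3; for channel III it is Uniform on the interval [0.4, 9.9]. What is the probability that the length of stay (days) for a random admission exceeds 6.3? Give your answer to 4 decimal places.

0.7436

Conditional on each channel, P(X > 6.3): I: 0.981732; II: 0.875718; III: 0.378947.
By total probability, P(X > 6.3) = 0.3·0.981732 + 0.37·0.875718 + 0.33·0.378947 = 0.743588.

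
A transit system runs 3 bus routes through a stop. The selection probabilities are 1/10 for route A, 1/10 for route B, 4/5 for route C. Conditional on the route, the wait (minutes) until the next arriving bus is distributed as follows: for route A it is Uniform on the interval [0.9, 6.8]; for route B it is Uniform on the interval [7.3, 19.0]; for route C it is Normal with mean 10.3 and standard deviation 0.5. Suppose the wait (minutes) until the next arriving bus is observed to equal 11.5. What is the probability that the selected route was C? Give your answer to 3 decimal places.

Likelihoods f(11.5 | ·): A: 0; B: 0.0854701; C: 0.0447891.
Posterior ∝ prior × likelihood. Numerator for C: 0.8·0.0447891 = 0.0358312.
Normalizing constant: 0.1·0 + 0.1·0.0854701 + 0.8·0.0447891 = 0.0443783.
P(C | observation) = 0.0358312 / 0.0443783 = 0.807405.

0.807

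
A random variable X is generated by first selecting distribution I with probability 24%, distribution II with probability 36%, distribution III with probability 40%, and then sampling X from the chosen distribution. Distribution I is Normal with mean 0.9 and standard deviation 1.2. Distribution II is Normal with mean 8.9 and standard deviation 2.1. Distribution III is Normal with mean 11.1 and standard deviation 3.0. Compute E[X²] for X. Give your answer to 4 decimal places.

For each component E[X²] = Var + (mean)², giving I: 2.25; II: 83.62; III: 132.21.
Overall E[X²] = 0.24·2.25 + 0.36·83.62 + 0.4·132.21 = 83.5272.

83.5272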